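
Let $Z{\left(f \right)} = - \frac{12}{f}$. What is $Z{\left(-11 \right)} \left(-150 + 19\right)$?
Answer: $- \frac{1572}{11} \approx -142.91$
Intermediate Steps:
$Z{\left(-11 \right)} \left(-150 + 19\right) = - \frac{12}{-11} \left(-150 + 19\right) = \left(-12\right) \left(- \frac{1}{11}\right) \left(-131\right) = \frac{12}{11} \left(-131\right) = - \frac{1572}{11}$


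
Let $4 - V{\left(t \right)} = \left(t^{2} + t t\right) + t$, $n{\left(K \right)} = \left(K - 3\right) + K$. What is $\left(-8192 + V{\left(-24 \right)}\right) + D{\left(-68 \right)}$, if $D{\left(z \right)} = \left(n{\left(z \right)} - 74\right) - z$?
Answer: $-9461$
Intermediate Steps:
$n{\left(K \right)} = -3 + 2 K$ ($n{\left(K \right)} = \left(-3 + K\right) + K = -3 + 2 K$)
$V{\left(t \right)} = 4 - t - 2 t^{2}$ ($V{\left(t \right)} = 4 - \left(\left(t^{2} + t t\right) + t\right) = 4 - \left(\left(t^{2} + t^{2}\right) + t\right) = 4 - \left(2 t^{2} + t\right) = 4 - \left(t + 2 t^{2}\right) = 4 - t - 2 t^{2}$)
$D{\left(z \right)} = -77 + z$ ($D{\left(z \right)} = \left(\left(-3 + 2 z\right) - 74\right) - z = \left(-77 + 2 z\right) - z = -77 + z$)
$\left(-8192 + V{\left(-24 \right)}\right) + D{\left(-68 \right)} = \left(-8192 - \left(-28 + 1152\right)\right) - 145 = \left(-8192 + \left(4 + 24 - 1152\right)\right) - 145 = \left(-8192 - 1124\right) - 145 = -9316 - 145 = -9461$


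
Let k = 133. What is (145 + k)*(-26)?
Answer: -7228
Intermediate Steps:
(145 + k)*(-26) = (145 + 133)*(-26) = 278*(-26) = -7228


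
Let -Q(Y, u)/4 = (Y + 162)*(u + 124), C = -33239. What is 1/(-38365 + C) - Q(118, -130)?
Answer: -481178881/71604 ≈ -6720.0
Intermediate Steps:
Q(Y, u) = -4*(124 + u)*(162 + Y) (Q(Y, u) = -4*(Y + 162)*(u + 124) = -4*(162 + Y)*(124 + u) = -4*(124 + u)*(162 + Y))
1/(-38365 + C) - Q(118, -130) = 1/(-38365 - 33239) - (-80352 - 648*(-130) - 496*118 - 4*118*(-130)) = 1/(-71604) - (-80352 + 84240 - 58528 + 61360) = -1/71604 - 1*6720 = -1/71604 - 6720 = -481178881/71604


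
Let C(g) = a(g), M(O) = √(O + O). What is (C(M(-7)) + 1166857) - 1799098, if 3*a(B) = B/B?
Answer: -1896722/3 ≈ -6.3224e+5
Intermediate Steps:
M(O) = √2*√O (M(O) = √(2*O) = √2*√O)
a(B) = ⅓ (a(B) = (B/B)/3 = (⅓)*1 = ⅓)
C(g) = ⅓
(C(M(-7)) + 1166857) - 1799098 = (⅓ + 1166857) - 1799098 = 3500572/3 - 1799098 = -1896722/3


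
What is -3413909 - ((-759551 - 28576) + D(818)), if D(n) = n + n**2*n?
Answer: -549970032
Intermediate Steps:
D(n) = n + n**3
-3413909 - ((-759551 - 28576) + D(818)) = -3413909 - ((-759551 - 28576) + (818 + 818**3)) = -3413909 - (-788127 + (818 + 547343432)) = -3413909 - (-788127 + 547344250) = -3413909 - 1*546556123 = -3413909 - 546556123 = -549970032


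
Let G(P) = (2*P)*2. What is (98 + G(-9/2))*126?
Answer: 10080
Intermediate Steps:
G(P) = 4*P
(98 + G(-9/2))*126 = (98 + 4*(-9/2))*126 = (98 - 18)*126 = 80*126 = 10080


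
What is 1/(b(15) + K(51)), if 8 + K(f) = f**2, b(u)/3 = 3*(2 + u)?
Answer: 1/2746 ≈ 0.00036417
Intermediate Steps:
b(u) = 18 + 9*u (b(u) = 3*(3*(2 + u)) = 3*(6 + 3*u) = 18 + 9*u)
K(f) = -8 + f**2
1/(b(15) + K(51)) = 1/((18 + 9*15) + (-8 + 51**2)) = 1/((18 + 135) + (-8 + 2601)) = 1/(153 + 2593) = 1/2746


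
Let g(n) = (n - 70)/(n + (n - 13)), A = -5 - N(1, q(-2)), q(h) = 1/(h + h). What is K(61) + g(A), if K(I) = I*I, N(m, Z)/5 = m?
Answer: 122873/33 ≈ 3723.4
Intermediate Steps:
q(h) = 1/(2*h)
N(m, Z) = 5*m
K(I) = I²
A = -10 (A = -5 - 5 = -10)
g(n) = (-70 + n)/(-13 + 2*n) (g(n) = (-70 + n)/(n + (-13 + n)) = (-70 + n)/(-13 + 2*n))
K(61) + g(A) = 61² + (-70 - 10)/(-13 + 2*(-10)) = 3721 - 80/(-13 - 20) = 3721 - 80/(-33) = 3721 - 1/33*(-80) = 3721 + 80/33 = 122873/33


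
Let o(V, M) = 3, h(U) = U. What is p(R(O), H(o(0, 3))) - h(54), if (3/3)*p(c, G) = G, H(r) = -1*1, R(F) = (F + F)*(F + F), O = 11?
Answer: -55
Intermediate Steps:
R(F) = 4*F**2 (R(F) = (2*F)*(2*F) = 4*F**2)
H(r) = -1
p(c, G) = G
p(R(O), H(o(0, 3))) - h(54) = -1 - 1*54 = -1 - 54 = -55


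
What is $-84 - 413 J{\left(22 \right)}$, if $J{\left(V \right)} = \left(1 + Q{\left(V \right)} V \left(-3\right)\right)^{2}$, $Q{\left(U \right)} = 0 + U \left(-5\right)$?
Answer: $-21774236057$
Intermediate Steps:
$Q{\left(U \right)} = - 5 U$ ($Q{\left(U \right)} = 0 - 5 U = - 5 U$)
$J{\left(V \right)} = \left(1 + 15 V^{2}\right)^{2}$ ($J{\left(V \right)} = \left(1 + - 5 V V \left(-3\right)\right)^{2} = \left(1 + - 5 V^{2} \left(-3\right)\right)^{2} = \left(1 + 15 V^{2}\right)^{2}$)
$-84 - 413 J{\left(22 \right)} = -84 - 413 \left(1 + 15 \cdot 22^{2}\right)^{2} = -84 - 413 \left(1 + 15 \cdot 484\right)^{2} = -84 - 413 \left(1 + 7260\right)^{2} = -84 - 413 \cdot 7261^{2} = -84 - 21774235973 = -21774236057$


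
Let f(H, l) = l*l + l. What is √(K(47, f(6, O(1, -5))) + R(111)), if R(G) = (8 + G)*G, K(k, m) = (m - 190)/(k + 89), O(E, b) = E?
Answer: √15268006/34 ≈ 114.92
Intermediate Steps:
f(H, l) = l + l² (f(H, l) = l² + l = l + l²)
K(k, m) = (-190 + m)/(89 + k)
R(G) = G*(8 + G)
√(K(47, f(6, O(1, -5))) + R(111)) = √((-190 + 1*(1 + 1))/(89 + 47) + 111*(8 + 111)) = √((-190 + 1*2)/136 + 111*119) = √((-190 + 2)/136 + 13209) = √((1/136)*(-188) + 13209) = √(-47/34 + 13209) = √(449059/34) = √15268006/34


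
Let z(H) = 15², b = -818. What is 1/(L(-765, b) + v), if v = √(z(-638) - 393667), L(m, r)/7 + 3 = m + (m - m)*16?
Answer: -384/2092487 - I*√393442/29294818 ≈ -0.00018351 - 2.1412e-5*I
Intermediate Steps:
z(H) = 225
L(m, r) = -21 + 7*m (L(m, r) = -21 + 7*(m + (m - m)*16) = -21 + 7*(m + 0*16) = -21 + 7*(m + 0) = -21 + 7*m)
v = I*√393442 (v = √(225 - 393667) = √(-393442) = I*√393442 ≈ 627.25*I)
1/(L(-765, b) + v) = 1/((-21 + 7*(-765)) + I*√393442) = 1/((-21 - 5355) + I*√393442) = 1/(-5376 + I*√393442)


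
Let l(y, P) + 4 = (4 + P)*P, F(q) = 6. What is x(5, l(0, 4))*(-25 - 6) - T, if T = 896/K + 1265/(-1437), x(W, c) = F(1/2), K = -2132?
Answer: -141465173/765921 ≈ -184.70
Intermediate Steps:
l(y, P) = -4 + P*(4 + P) (l(y, P) = -4 + (4 + P)*P = -4 + P*(4 + P))
x(W, c) = 6
T = -996133/765921 (T = 896/(-2132) + 1265/(-1437) = 896*(-1/2132) + 1265*(-1/1437) = -224/533 - 1265/1437 = -996133/765921 ≈ -1.3006)
x(5, l(0, 4))*(-25 - 6) - T = 6*(-25 - 6) - 1*(-996133/765921) = 6*(-31) + 996133/765921 = -186 + 996133/765921 = -141465173/765921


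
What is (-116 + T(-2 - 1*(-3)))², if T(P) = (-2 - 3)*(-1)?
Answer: 12321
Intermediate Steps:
T(P) = 5 (T(P) = -5*(-1) = 5)
(-116 + T(-2 - 1*(-3)))² = (-116 + 5)² = (-111)² = 12321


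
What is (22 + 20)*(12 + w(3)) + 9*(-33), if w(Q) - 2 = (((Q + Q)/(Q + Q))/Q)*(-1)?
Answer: 277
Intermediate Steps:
w(Q) = 2 - 1/Q (w(Q) = 2 + (((Q + Q)/(Q + Q))/Q)*(-1) = 2 + (((2*Q)/((2*Q)))/Q)*(-1) = 2 + (((2*Q)*(1/(2*Q)))/Q)*(-1) = 2 + (1/Q)*(-1) = 2 - 1/Q)
(22 + 20)*(12 + w(3)) + 9*(-33) = (22 + 20)*(12 + (2 - 1/3)) + 9*(-33) = 42*(12 + (2 - 1*⅓)) - 297 = 42*(12 + (2 - ⅓)) - 297 = 42*(12 + 5/3) - 297 = 42*(41/3) - 297 = 574 - 297 = 277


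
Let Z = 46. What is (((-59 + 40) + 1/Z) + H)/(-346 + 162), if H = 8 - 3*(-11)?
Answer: -1013/8464 ≈ -0.11968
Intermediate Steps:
H = 41 (H = 8 + 33 = 41)
(((-59 + 40) + 1/Z) + H)/(-346 + 162) = (((-59 + 40) + 1/46) + 41)/(-346 + 162) = ((-19 + 1/46) + 41)/(-184) = (-873/46 + 41)*(-1/184) = (1013/46)*(-1/184) = -1013/8464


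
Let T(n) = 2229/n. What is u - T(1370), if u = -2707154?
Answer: -3708803209/1370 ≈ -2.7072e+6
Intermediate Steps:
u - T(1370) = -2707154 - 2229/1370 = -3708803209/1370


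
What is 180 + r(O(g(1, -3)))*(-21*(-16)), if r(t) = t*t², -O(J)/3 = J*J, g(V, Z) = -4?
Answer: -37158732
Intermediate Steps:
O(J) = -3*J² (O(J) = -3*J*J = -3*J²)
r(t) = t³
180 + r(O(g(1, -3)))*(-21*(-16)) = 180 + (-3*(-4)²)³*(-21*(-16)) = 180 + (-3*16)³*336 = 180 + (-48)³*336 = 180 - 110592*336 = 180 - 37158912 = -37158732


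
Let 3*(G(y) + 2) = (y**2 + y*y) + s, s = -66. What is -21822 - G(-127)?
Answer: -97652/3 ≈ -32551.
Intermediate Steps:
G(y) = -24 + 2*y**2/3 (G(y) = -2 + ((y**2 + y*y) - 66)/3 = -2 + ((y**2 + y**2) - 66)/3 = -2 + (2*y**2 - 66)/3 = -2 + (-66 + 2*y**2)/3 = -2 + (-22 + 2*y**2/3) = -24 + 2*y**2/3)
-21822 - G(-127) = -21822 - (-24 + (2/3)*(-127)**2) = -21822 - (-24 + (2/3)*16129) = -21822 - (-24 + 32258/3) = -21822 - 1*32186/3 = -21822 - 32186/3 = -97652/3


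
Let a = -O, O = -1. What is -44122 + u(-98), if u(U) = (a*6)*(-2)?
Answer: -44134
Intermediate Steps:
a = 1 (a = -1*(-1) = 1)
u(U) = -12 (u(U) = (1*6)*(-2) = 6*(-2) = -12)
-44122 + u(-98) = -44122 - 12 = -44134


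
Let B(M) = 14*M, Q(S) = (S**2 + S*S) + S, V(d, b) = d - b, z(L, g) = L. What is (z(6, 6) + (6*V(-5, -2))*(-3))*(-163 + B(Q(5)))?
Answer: 36420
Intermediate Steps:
Q(S) = S + 2*S**2 (Q(S) = (S**2 + S**2) + S = 2*S**2 + S = S + 2*S**2)
(z(6, 6) + (6*V(-5, -2))*(-3))*(-163 + B(Q(5))) = (6 + (6*(-5 - 1*(-2)))*(-3))*(-163 + 14*(5*(1 + 2*5))) = (6 + (6*(-5 + 2))*(-3))*(-163 + 14*(5*(1 + 10))) = (6 + (6*(-3))*(-3))*(-163 + 14*(5*11)) = (6 - 18*(-3))*(-163 + 14*55) = (6 + 54)*(-163 + 770) = 60*607 = 36420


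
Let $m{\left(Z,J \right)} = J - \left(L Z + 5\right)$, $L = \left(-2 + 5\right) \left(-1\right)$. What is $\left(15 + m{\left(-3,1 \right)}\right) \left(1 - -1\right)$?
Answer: $4$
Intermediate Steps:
$L = -3$ ($L = 3 \left(-1\right) = -3$)
$m{\left(Z,J \right)} = -5 + J + 3 Z$ ($m{\left(Z,J \right)} = J - \left(- 3 Z + 5\right) = J - \left(5 - 3 Z\right) = J + \left(-5 + 3 Z\right) = -5 + J + 3 Z$)
$\left(15 + m{\left(-3,1 \right)}\right) \left(1 - -1\right) = \left(15 + \left(-5 + 1 + 3 \left(-3\right)\right)\right) \left(1 - -1\right) = \left(15 - 13\right) \left(1 + 1\right) = \left(15 - 13\right) 2 = 2 \cdot 2 = 4$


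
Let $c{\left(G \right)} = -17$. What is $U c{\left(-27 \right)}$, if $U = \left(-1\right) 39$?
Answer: $663$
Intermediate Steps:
$U = -39$
$U c{\left(-27 \right)} = \left(-39\right) \left(-17\right) = 663$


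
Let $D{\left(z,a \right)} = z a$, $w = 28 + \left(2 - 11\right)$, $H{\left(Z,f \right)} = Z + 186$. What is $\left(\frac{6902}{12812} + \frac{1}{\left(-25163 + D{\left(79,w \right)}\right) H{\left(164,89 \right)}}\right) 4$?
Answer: $\frac{14290070147}{6631571275} \approx 2.1549$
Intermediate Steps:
$H{\left(Z,f \right)} = 186 + Z$
$w = 19$ ($w = 28 + \left(2 - 11\right) = 28 - 9 = 19$)
$D{\left(z,a \right)} = a z$
$\left(\frac{6902}{12812} + \frac{1}{\left(-25163 + D{\left(79,w \right)}\right) H{\left(164,89 \right)}}\right) 4 = \left(\frac{6902}{12812} + \frac{1}{\left(-25163 + 19 \cdot 79\right) \left(186 + 164\right)}\right) 4 = \left(6902 \cdot \frac{1}{12812} + \frac{1}{\left(-25163 + 1501\right) 350}\right) 4 = \left(\frac{3451}{6406} + \frac{1}{-23662} \cdot \frac{1}{350}\right) 4 = \left(\frac{3451}{6406} - \frac{1}{8281700}\right) 4 = \frac{14290070147}{26526285100} \cdot 4 = \frac{14290070147}{6631571275}$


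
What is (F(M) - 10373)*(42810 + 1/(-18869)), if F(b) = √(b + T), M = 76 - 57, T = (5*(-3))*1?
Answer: -8377505970819/18869 ≈ -4.4398e+8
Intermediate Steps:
T = -15 (T = -15*1 = -15)
M = 19
F(b) = √(-15 + b) (F(b) = √(b - 15) = √(-15 + b))
(F(M) - 10373)*(42810 + 1/(-18869)) = (√(-15 + 19) - 10373)*(42810 + 1/(-18869)) = (√4 - 10373)*(42810 - 1/18869) = (2 - 10373)*(807781889/18869) = -10371*807781889/18869 = -8377505970819/18869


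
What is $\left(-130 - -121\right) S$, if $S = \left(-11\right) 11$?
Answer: $1089$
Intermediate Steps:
$S = -121$
$\left(-130 - -121\right) S = \left(-130 - -121\right) \left(-121\right) = \left(-130 + 121\right) \left(-121\right) = \left(-9\right) \left(-121\right) = 1089$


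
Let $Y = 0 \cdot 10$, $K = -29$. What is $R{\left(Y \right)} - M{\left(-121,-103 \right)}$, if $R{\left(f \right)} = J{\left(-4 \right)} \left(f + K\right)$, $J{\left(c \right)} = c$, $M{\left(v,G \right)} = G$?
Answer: $219$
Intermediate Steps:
$Y = 0$
$R{\left(f \right)} = 116 - 4 f$ ($R{\left(f \right)} = - 4 \left(f - 29\right) = - 4 \left(-29 + f\right) = 116 - 4 f$)
$R{\left(Y \right)} - M{\left(-121,-103 \right)} = \left(116 - 0\right) - -103 = \left(116 + 0\right) + 103 = 116 + 103 = 219$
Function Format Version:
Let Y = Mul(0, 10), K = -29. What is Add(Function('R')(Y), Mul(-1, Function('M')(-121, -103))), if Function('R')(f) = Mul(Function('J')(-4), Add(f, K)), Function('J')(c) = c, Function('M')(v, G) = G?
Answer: 219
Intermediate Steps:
Y = 0
Function('R')(f) = Add(116, Mul(-4, f)) (Function('R')(f) = Mul(-4, Add(f, -29)) = Mul(-4, Add(-29, f)) = Add(116, Mul(-4, f)))
Add(Function('R')(Y), Mul(-1, Function('M')(-121, -103))) = Add(Add(116, Mul(-4, 0)), Mul(-1, -103)) = Add(Add(116, 0), 103) = Add(116, 103) = 219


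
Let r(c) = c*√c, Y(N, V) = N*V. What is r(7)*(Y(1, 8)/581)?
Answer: 8*√7/83 ≈ 0.25501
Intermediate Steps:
r(c) = c^(3/2)
r(7)*(Y(1, 8)/581) = 7^(3/2)*((1*8)/581) = (7*√7)*(8*(1/581)) = (7*√7)*(8/581) = 8*√7/83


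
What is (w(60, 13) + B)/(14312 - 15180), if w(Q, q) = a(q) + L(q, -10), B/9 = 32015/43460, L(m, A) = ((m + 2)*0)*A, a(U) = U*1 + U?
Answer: -1307/34768 ≈ -0.037592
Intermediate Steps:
a(U) = 2*U (a(U) = U + U = 2*U)
L(m, A) = 0 (L(m, A) = ((2 + m)*0)*A = 0*A = 0)
B = 57627/8692 (B = 9*(32015/43460) = 9*(32015*(1/43460)) = 9*(6403/8692) = 57627/8692 ≈ 6.6299)
w(Q, q) = 2*q (w(Q, q) = 2*q + 0 = 2*q)
(w(60, 13) + B)/(14312 - 15180) = (2*13 + 57627/8692)/(14312 - 15180) = (26 + 57627/8692)/(-868) = (283619/8692)*(-1/868) = -1307/34768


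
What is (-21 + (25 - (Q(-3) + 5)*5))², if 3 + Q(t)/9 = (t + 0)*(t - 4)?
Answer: 690561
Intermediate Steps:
Q(t) = -27 + 9*t*(-4 + t) (Q(t) = -27 + 9*((t + 0)*(t - 4)) = -27 + 9*(t*(-4 + t)) = -27 + 9*t*(-4 + t))
(-21 + (25 - (Q(-3) + 5)*5))² = (-21 + (25 - ((-27 - 36*(-3) + 9*(-3)²) + 5)*5))² = (-21 + (25 - ((-27 + 108 + 9*9) + 5)*5))² = (-21 + (25 - ((-27 + 108 + 81) + 5)*5))² = (-21 + (25 - (162 + 5)*5))² = (-21 + (25 - 167*5))² = (-21 + (25 - 1*835))² = (-21 + (25 - 835))² = (-21 - 810)² = (-831)² = 690561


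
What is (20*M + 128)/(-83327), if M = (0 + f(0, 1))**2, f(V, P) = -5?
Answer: -628/83327 ≈ -0.0075366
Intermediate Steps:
M = 25 (M = (0 - 5)**2 = (-5)**2 = 25)
(20*M + 128)/(-83327) = (20*25 + 128)/(-83327) = (500 + 128)*(-1/83327) = 628*(-1/83327) = -628/83327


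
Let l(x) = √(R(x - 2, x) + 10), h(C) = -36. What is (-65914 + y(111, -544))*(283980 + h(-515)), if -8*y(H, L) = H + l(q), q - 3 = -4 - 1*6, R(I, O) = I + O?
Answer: -18719824539 - 35493*I*√6 ≈ -1.872e+10 - 86940.0*I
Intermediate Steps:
q = -7 (q = 3 + (-4 - 1*6) = 3 + (-4 - 6) = 3 - 10 = -7)
l(x) = √(8 + 2*x) (l(x) = √(((x - 2) + x) + 10) = √(((-2 + x) + x) + 10) = √((-2 + 2*x) + 10) = √(8 + 2*x))
y(H, L) = -H/8 - I*√6/8 (y(H, L) = -(H + √(8 + 2*(-7)))/8 = -(H + √(8 - 14))/8 = -(H + √(-6))/8 = -(H + I*√6)/8 = -H/8 - I*√6/8)
(-65914 + y(111, -544))*(283980 + h(-515)) = (-65914 + (-⅛*111 - I*√6/8))*(283980 - 36) = (-65914 + (-111/8 - I*√6/8))*283944 = (-527423/8 - I*√6/8)*283944 = -18719824539 - 35493*I*√6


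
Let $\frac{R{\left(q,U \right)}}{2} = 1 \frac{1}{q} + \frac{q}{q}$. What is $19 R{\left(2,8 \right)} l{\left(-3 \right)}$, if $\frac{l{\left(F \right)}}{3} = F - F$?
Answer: $0$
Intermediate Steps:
$l{\left(F \right)} = 0$ ($l{\left(F \right)} = 3 \left(F - F\right) = 3 \cdot 0 = 0$)
$R{\left(q,U \right)} = 2 + \frac{2}{q}$ ($R{\left(q,U \right)} = 2 \left(1 \frac{1}{q} + \frac{q}{q}\right) = 2 \left(\frac{1}{q} + 1\right) = 2 \left(1 + \frac{1}{q}\right) = 2 + \frac{2}{q}$)
$19 R{\left(2,8 \right)} l{\left(-3 \right)} = 19 \left(2 + \frac{2}{2}\right) 0 = 19 \left(2 + 2 \cdot \frac{1}{2}\right) 0 = 19 \left(2 + 1\right) 0 = 19 \cdot 3 \cdot 0 = 57 \cdot 0 = 0$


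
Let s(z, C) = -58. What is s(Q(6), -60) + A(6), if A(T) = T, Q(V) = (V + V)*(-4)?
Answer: -52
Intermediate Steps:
Q(V) = -8*V (Q(V) = (2*V)*(-4) = -8*V)
s(Q(6), -60) + A(6) = -58 + 6 = -52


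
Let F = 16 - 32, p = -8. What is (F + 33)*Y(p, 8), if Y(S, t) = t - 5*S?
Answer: 816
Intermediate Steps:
F = -16
(F + 33)*Y(p, 8) = (-16 + 33)*(8 - 5*(-8)) = 17*(8 + 40) = 17*48 = 816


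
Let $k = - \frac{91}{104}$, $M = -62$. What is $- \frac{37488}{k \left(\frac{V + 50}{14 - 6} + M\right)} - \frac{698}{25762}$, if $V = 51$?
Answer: $- \frac{30905472377}{35615965} \approx -867.74$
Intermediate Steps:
$k = - \frac{7}{8}$ ($k = \left(-91\right) \frac{1}{104} = - \frac{7}{8} \approx -0.875$)
$- \frac{37488}{k \left(\frac{V + 50}{14 - 6} + M\right)} - \frac{698}{25762} = - \frac{37488}{\left(- \frac{7}{8}\right) \left(\frac{51 + 50}{14 - 6} - 62\right)} - \frac{698}{25762} = - \frac{37488}{\left(- \frac{7}{8}\right) \left(\frac{101}{8} - 62\right)} - \frac{349}{12881} = - \frac{37488}{\left(- \frac{7}{8}\right) \left(- \frac{395}{8}\right)} - \frac{349}{12881} = - \frac{37488}{\frac{2765}{64}} - \frac{349}{12881} = \left(-37488\right) \frac{64}{2765} - \frac{349}{12881} = - \frac{2399232}{2765} - \frac{349}{12881} = - \frac{30905472377}{35615965}$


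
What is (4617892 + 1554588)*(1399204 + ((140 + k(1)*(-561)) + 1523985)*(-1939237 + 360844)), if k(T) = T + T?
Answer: -14837999210365688000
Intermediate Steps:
k(T) = 2*T
(4617892 + 1554588)*(1399204 + ((140 + k(1)*(-561)) + 1523985)*(-1939237 + 360844)) = (4617892 + 1554588)*(1399204 + ((140 + (2*1)*(-561)) + 1523985)*(-1939237 + 360844)) = 6172480*(1399204 + ((140 + 2*(-561)) + 1523985)*(-1578393)) = 6172480*(1399204 + ((140 - 1122) + 1523985)*(-1578393)) = 6172480*(1399204 + (-982 + 1523985)*(-1578393)) = 6172480*(1399204 + 1523003*(-1578393)) = 6172480*(1399204 - 2403897274179) = 6172480*(-2403895874975) = -14837999210365688000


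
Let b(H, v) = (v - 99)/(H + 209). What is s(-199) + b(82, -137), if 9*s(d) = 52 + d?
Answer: -1663/97 ≈ -17.144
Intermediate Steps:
s(d) = 52/9 + d/9 (s(d) = (52 + d)/9 = 52/9 + d/9)
b(H, v) = (-99 + v)/(209 + H)
s(-199) + b(82, -137) = (52/9 + (⅑)*(-199)) + (-99 - 137)/(209 + 82) = (52/9 - 199/9) - 236/291 = -49/3 + (1/291)*(-236) = -49/3 - 236/291 = -1663/97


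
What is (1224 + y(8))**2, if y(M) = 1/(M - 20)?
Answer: 215707969/144 ≈ 1.4980e+6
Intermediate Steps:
y(M) = 1/(-20 + M)
(1224 + y(8))**2 = (1224 + 1/(-20 + 8))**2 = (1224 + 1/(-12))**2 = (1224 - 1/12)**2 = (14687/12)**2 = 215707969/144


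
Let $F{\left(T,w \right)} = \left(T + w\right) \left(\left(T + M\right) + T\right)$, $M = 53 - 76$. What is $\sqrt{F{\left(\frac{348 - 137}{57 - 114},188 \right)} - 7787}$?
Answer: $\frac{2 i \sqrt{10876282}}{57} \approx 115.72 i$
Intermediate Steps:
$M = -23$ ($M = 53 - 76 = -23$)
$F{\left(T,w \right)} = \left(-23 + 2 T\right) \left(T + w\right)$ ($F{\left(T,w \right)} = \left(T + w\right) \left(\left(T - 23\right) + T\right) = \left(T + w\right) \left(\left(-23 + T\right) + T\right) = \left(T + w\right) \left(-23 + 2 T\right) = \left(-23 + 2 T\right) \left(T + w\right)$)
$\sqrt{F{\left(\frac{348 - 137}{57 - 114},188 \right)} - 7787} = \sqrt{\left(- 23 \frac{348 - 137}{57 - 114} - 4324 + 2 \left(\frac{348 - 137}{57 - 114}\right)^{2} + 2 \frac{348 - 137}{57 - 114} \cdot 188\right) - 7787} = \sqrt{\left(- 23 \frac{211}{-57} - 4324 + 2 \left(\frac{211}{-57}\right)^{2} + 2 \frac{211}{-57} \cdot 188\right) - 7787} = \sqrt{\left(- 23 \cdot 211 \left(- \frac{1}{57}\right) - 4324 + 2 \left(211 \left(- \frac{1}{57}\right)\right)^{2} + 2 \cdot 211 \left(- \frac{1}{57}\right) 188\right) - 7787} = \sqrt{\left(\left(-23\right) \left(- \frac{211}{57}\right) - 4324 + 2 \left(- \frac{211}{57}\right)^{2} + 2 \left(- \frac{211}{57}\right) 188\right) - 7787} = \sqrt{\left(\frac{4853}{57} - 4324 + 2 \cdot \frac{44521}{3249} - \frac{79336}{57}\right) - 7787} = \sqrt{\left(\frac{4853}{57} - 4324 + \frac{89042}{3249} - \frac{79336}{57}\right) - 7787} = \sqrt{- \frac{18205165}{3249} - 7787} = \sqrt{- \frac{43505128}{3249}} = \frac{2 i \sqrt{10876282}}{57}$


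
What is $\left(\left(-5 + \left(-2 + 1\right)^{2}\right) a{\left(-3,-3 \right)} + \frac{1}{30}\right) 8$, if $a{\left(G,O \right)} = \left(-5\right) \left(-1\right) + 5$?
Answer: $- \frac{4796}{15} \approx -319.73$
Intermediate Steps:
$a{\left(G,O \right)} = 10$ ($a{\left(G,O \right)} = 5 + 5 = 10$)
$\left(\left(-5 + \left(-2 + 1\right)^{2}\right) a{\left(-3,-3 \right)} + \frac{1}{30}\right) 8 = \left(\left(-5 + \left(-2 + 1\right)^{2}\right) 10 + \frac{1}{30}\right) 8 = \left(\left(-5 + \left(-1\right)^{2}\right) 10 + \frac{1}{30}\right) 8 = \left(\left(-5 + 1\right) 10 + \frac{1}{30}\right) 8 = \left(\left(-4\right) 10 + \frac{1}{30}\right) 8 = \left(-40 + \frac{1}{30}\right) 8 = \left(- \frac{1199}{30}\right) 8 = - \frac{4796}{15}$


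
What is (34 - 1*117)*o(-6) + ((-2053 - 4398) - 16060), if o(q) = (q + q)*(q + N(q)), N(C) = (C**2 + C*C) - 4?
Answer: 39241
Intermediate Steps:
N(C) = -4 + 2*C**2 (N(C) = (C**2 + C**2) - 4 = 2*C**2 - 4 = -4 + 2*C**2)
o(q) = 2*q*(-4 + q + 2*q**2) (o(q) = (q + q)*(q + (-4 + 2*q**2)) = (2*q)*(-4 + q + 2*q**2) = 2*q*(-4 + q + 2*q**2))
(34 - 1*117)*o(-6) + ((-2053 - 4398) - 16060) = (34 - 1*117)*(2*(-6)*(-4 - 6 + 2*(-6)**2)) + ((-2053 - 4398) - 16060) = (34 - 117)*(2*(-6)*(-4 - 6 + 2*36)) + (-6451 - 16060) = -166*(-6)*(-4 - 6 + 72) - 22511 = -166*(-6)*62 - 22511 = -83*(-744) - 22511 = 61752 - 22511 = 39241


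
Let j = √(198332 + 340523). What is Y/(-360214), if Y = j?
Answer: -√538855/360214 ≈ -0.0020379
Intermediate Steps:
j = √538855 ≈ 734.07
Y = √538855 ≈ 734.07
Y/(-360214) = √538855/(-360214) = √538855*(-1/360214) = -√538855/360214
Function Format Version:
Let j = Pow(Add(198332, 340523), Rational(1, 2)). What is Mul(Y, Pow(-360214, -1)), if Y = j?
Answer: Mul(Rational(-1, 360214), Pow(538855, Rational(1, 2))) ≈ -0.0020379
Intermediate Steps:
j = Pow(538855, Rational(1, 2)) ≈ 734.07
Y = Pow(538855, Rational(1, 2)) ≈ 734.07
Mul(Y, Pow(-360214, -1)) = Mul(Pow(538855, Rational(1, 2)), Pow(-360214, -1)) = Mul(Pow(538855, Rational(1, 2)), Rational(-1, 360214)) = Mul(Rational(-1, 360214), Pow(538855, Rational(1, 2)))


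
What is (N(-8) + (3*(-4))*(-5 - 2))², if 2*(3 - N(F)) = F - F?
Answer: 7569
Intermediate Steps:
N(F) = 3 (N(F) = 3 - (F - F)/2 = 3 - ½*0 = 3 + 0 = 3)
(N(-8) + (3*(-4))*(-5 - 2))² = (3 + (3*(-4))*(-5 - 2))² = (3 - 12*(-7))² = (3 + 84)² = 87² = 7569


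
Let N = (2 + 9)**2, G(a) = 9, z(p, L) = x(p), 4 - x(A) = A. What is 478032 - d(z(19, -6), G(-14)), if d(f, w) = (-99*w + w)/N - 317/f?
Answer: 867602953/1815 ≈ 4.7802e+5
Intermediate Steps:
x(A) = 4 - A
z(p, L) = 4 - p
N = 121 (N = 11**2 = 121)
d(f, w) = -317/f - 98*w/121 (d(f, w) = (-99*w + w)/121 - 317/f = -98*w*(1/121) - 317/f = -98*w/121 - 317/f = -317/f - 98*w/121)
478032 - d(z(19, -6), G(-14)) = 478032 - (-317/(4 - 1*19) - 98/121*9) = 478032 - (-317/(4 - 19) - 882/121) = 478032 - (-317/(-15) - 882/121) = 478032 - (-317*(-1/15) - 882/121) = 478032 - (317/15 - 882/121) = 478032 - 1*25127/1815 = 478032 - 25127/1815 = 867602953/1815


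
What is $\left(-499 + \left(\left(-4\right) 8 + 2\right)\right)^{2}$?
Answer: $279841$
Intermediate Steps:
$\left(-499 + \left(\left(-4\right) 8 + 2\right)\right)^{2} = \left(-499 + \left(-32 + 2\right)\right)^{2} = \left(-499 - 30\right)^{2} = \left(-529\right)^{2} = 279841$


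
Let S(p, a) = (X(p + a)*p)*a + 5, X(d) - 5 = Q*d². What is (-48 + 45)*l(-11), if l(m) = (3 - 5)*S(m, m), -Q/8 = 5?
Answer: -14051700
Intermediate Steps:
Q = -40 (Q = -8*5 = -40)
X(d) = 5 - 40*d²
S(p, a) = 5 + a*p*(5 - 40*(a + p)²) (S(p, a) = ((5 - 40*(p + a)²)*p)*a + 5 = ((5 - 40*(a + p)²)*p)*a + 5 = (p*(5 - 40*(a + p)²))*a + 5 = a*p*(5 - 40*(a + p)²) + 5 = 5 + a*p*(5 - 40*(a + p)²))
l(m) = -10 + 10*m²*(-1 + 32*m²) (l(m) = (3 - 5)*(5 - 5*m*m*(-1 + 8*(m + m)²)) = -2*(5 - 5*m*m*(-1 + 8*(2*m)²)) = -2*(5 - 5*m*m*(-1 + 8*(4*m²))) = -2*(5 - 5*m*m*(-1 + 32*m²)) = -2*(5 - 5*m²*(-1 + 32*m²)) = -10 + 10*m²*(-1 + 32*m²))
(-48 + 45)*l(-11) = (-48 + 45)*(-10 - 10*(-11)² + 320*(-11)⁴) = -3*(-10 - 10*121 + 320*14641) = -3*(-10 - 1210 + 4685120) = -3*4683900 = -14051700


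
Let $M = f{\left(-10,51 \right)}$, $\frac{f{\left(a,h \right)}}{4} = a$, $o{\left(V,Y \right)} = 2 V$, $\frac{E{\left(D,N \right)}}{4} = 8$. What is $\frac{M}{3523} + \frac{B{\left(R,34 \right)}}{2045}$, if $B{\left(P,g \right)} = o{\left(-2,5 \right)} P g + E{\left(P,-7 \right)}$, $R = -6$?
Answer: $\frac{2905704}{7204535} \approx 0.40332$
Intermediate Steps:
$E{\left(D,N \right)} = 32$ ($E{\left(D,N \right)} = 4 \cdot 8 = 32$)
$B{\left(P,g \right)} = 32 - 4 P g$ ($B{\left(P,g \right)} = 2 \left(-2\right) P g + 32 = - 4 P g + 32 = 32 - 4 P g$)
$f{\left(a,h \right)} = 4 a$
$M = -40$ ($M = 4 \left(-10\right) = -40$)
$\frac{M}{3523} + \frac{B{\left(R,34 \right)}}{2045} = - \frac{40}{3523} + \frac{32 - \left(-24\right) 34}{2045} = \left(-40\right) \frac{1}{3523} + \left(32 + 816\right) \frac{1}{2045} = - \frac{40}{3523} + 848 \cdot \frac{1}{2045} = - \frac{40}{3523} + \frac{848}{2045} = \frac{2905704}{7204535}$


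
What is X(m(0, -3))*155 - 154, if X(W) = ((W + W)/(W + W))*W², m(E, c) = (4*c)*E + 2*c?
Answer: 5426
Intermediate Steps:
m(E, c) = 2*c + 4*E*c (m(E, c) = 4*E*c + 2*c = 2*c + 4*E*c)
X(W) = W² (X(W) = ((2*W)/((2*W)))*W² = ((2*W)*(1/(2*W)))*W² = 1*W² = W²)
X(m(0, -3))*155 - 154 = (2*(-3)*(1 + 2*0))²*155 - 154 = (2*(-3)*(1 + 0))²*155 - 154 = (2*(-3)*1)²*155 - 154 = (-6)²*155 - 154 = 36*155 - 154 = 5580 - 154 = 5426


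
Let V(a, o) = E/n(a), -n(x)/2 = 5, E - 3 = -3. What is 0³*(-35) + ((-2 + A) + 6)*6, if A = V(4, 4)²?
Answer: 24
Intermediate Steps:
E = 0 (E = 3 - 3 = 0)
n(x) = -10 (n(x) = -2*5 = -10)
V(a, o) = 0 (V(a, o) = 0/(-10) = 0*(-⅒) = 0)
A = 0 (A = 0² = 0)
0³*(-35) + ((-2 + A) + 6)*6 = 0³*(-35) + ((-2 + 0) + 6)*6 = 0*(-35) + (-2 + 6)*6 = 0 + 4*6 = 0 + 24 = 24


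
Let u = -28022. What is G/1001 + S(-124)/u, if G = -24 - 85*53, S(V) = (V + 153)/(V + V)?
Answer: -4496293885/993772208 ≈ -4.5245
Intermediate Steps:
S(V) = (153 + V)/(2*V) (S(V) = (153 + V)/((2*V)) = (153 + V)*(1/(2*V)) = (153 + V)/(2*V))
G = -4529 (G = -24 - 4505 = -4529)
G/1001 + S(-124)/u = -4529/1001 + ((½)*(153 - 124)/(-124))/(-28022) = -4529*1/1001 + ((½)*(-1/124)*29)*(-1/28022) = -647/143 - 29/248*(-1/28022) = -647/143 + 29/6949456 = -4496293885/993772208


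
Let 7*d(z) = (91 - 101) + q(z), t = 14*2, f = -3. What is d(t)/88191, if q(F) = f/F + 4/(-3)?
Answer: -961/51856308 ≈ -1.8532e-5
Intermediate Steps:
t = 28
q(F) = -4/3 - 3/F (q(F) = -3/F + 4/(-3) = -3/F + 4*(-⅓) = -3/F - 4/3 = -4/3 - 3/F)
d(z) = -34/21 - 3/(7*z) (d(z) = ((91 - 101) + (-4/3 - 3/z))/7 = (-10 + (-4/3 - 3/z))/7 = (-34/3 - 3/z)/7 = -34/21 - 3/(7*z))
d(t)/88191 = ((1/21)*(-9 - 34*28)/28)/88191 = ((1/21)*(1/28)*(-9 - 952))*(1/88191) = ((1/21)*(1/28)*(-961))*(1/88191) = -961/588*1/88191 = -961/51856308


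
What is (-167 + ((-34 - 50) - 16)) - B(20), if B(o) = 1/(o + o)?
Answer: -10681/40 ≈ -267.02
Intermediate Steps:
B(o) = 1/(2*o)
(-167 + ((-34 - 50) - 16)) - B(20) = (-167 + ((-34 - 50) - 16)) - 1/(2*20) = (-167 + (-84 - 16)) - 1/(2*20) = (-167 - 100) - 1*1/40 = -267 - 1/40 = -10681/40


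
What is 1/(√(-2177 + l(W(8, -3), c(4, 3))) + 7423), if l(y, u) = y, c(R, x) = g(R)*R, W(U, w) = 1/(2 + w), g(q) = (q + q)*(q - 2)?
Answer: 7423/55103107 - 33*I*√2/55103107 ≈ 0.00013471 - 8.4694e-7*I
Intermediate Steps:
g(q) = 2*q*(-2 + q) (g(q) = (2*q)*(-2 + q) = 2*q*(-2 + q))
c(R, x) = 2*R²*(-2 + R) (c(R, x) = (2*R*(-2 + R))*R = 2*R²*(-2 + R))
1/(√(-2177 + l(W(8, -3), c(4, 3))) + 7423) = 1/(√(-2177 + 1/(2 - 3)) + 7423) = 1/(√(-2177 + 1/(-1)) + 7423) = 1/(√(-2177 - 1) + 7423) = 1/(√(-2178) + 7423) = 1/(33*I*√2 + 7423) = 1/(7423 + 33*I*√2)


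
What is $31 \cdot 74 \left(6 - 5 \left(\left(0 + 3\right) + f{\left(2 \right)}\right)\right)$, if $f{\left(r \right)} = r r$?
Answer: $-66526$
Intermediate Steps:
$f{\left(r \right)} = r^{2}$
$31 \cdot 74 \left(6 - 5 \left(\left(0 + 3\right) + f{\left(2 \right)}\right)\right) = 31 \cdot 74 \left(6 - 5 \left(\left(0 + 3\right) + 2^{2}\right)\right) = 2294 \left(6 - 5 \left(3 + 4\right)\right) = 2294 \left(6 - 35\right) = 2294 \left(-29\right) = -66526$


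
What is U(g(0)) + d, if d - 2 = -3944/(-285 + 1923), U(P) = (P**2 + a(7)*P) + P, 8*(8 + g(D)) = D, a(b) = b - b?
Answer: 45530/819 ≈ 55.592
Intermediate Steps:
a(b) = 0
g(D) = -8 + D/8
U(P) = P + P**2 (U(P) = (P**2 + 0*P) + P = (P**2 + 0) + P = P**2 + P = P + P**2)
d = -334/819 (d = 2 - 3944/(-285 + 1923) = 2 - 3944/1638 = 2 - 3944*1/1638 = 2 - 1972/819 = -334/819 ≈ -0.40781)
U(g(0)) + d = (-8 + (1/8)*0)*(1 + (-8 + (1/8)*0)) - 334/819 = (-8 + 0)*(1 + (-8 + 0)) - 334/819 = -8*(1 - 8) - 334/819 = -8*(-7) - 334/819 = 56 - 334/819 = 45530/819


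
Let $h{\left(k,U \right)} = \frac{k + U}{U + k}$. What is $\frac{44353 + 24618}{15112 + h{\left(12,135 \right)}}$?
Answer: $\frac{9853}{2159} \approx 4.5637$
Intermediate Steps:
$h{\left(k,U \right)} = 1$ ($h{\left(k,U \right)} = \frac{U + k}{U + k} = 1$)
$\frac{44353 + 24618}{15112 + h{\left(12,135 \right)}} = \frac{44353 + 24618}{15112 + 1} = \frac{68971}{15113} = 68971 \cdot \frac{1}{15113} = \frac{9853}{2159}$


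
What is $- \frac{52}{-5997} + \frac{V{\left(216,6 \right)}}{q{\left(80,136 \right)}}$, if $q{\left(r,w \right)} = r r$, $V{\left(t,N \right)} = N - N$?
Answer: $\frac{52}{5997} \approx 0.008671$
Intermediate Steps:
$V{\left(t,N \right)} = 0$
$q{\left(r,w \right)} = r^{2}$
$- \frac{52}{-5997} + \frac{V{\left(216,6 \right)}}{q{\left(80,136 \right)}} = - \frac{52}{-5997} + \frac{0}{80^{2}} = \left(-52\right) \left(- \frac{1}{5997}\right) + \frac{0}{6400} = \frac{52}{5997} + 0 \cdot \frac{1}{6400} = \frac{52}{5997} + 0 = \frac{52}{5997}$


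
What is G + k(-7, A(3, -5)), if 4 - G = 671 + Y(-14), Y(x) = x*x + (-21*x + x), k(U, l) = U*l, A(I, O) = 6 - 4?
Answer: -1157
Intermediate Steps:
A(I, O) = 2
Y(x) = x² - 20*x
G = -1143 (G = 4 - (671 - 14*(-20 - 14)) = 4 - (671 - 14*(-34)) = 4 - (671 + 476) = 4 - 1*1147 = 4 - 1147 = -1143)
G + k(-7, A(3, -5)) = -1143 - 7*2 = -1143 - 14 = -1157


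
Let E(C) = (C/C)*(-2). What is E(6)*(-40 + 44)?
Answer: -8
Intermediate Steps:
E(C) = -2 (E(C) = 1*(-2) = -2)
E(6)*(-40 + 44) = -2*(-40 + 44) = -2*4 = -8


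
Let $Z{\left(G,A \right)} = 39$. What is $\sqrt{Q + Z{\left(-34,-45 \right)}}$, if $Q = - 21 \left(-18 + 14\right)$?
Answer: $\sqrt{123} \approx 11.091$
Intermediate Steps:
$Q = 84$ ($Q = \left(-21\right) \left(-4\right) = 84$)
$\sqrt{Q + Z{\left(-34,-45 \right)}} = \sqrt{84 + 39} = \sqrt{123}$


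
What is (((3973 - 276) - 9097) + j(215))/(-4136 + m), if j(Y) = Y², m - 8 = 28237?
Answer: 40825/24109 ≈ 1.6934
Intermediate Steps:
m = 28245 (m = 8 + 28237 = 28245)
(((3973 - 276) - 9097) + j(215))/(-4136 + m) = (((3973 - 276) - 9097) + 215²)/(-4136 + 28245) = ((3697 - 9097) + 46225)/24109 = (-5400 + 46225)*(1/24109) = 40825*(1/24109) = 40825/24109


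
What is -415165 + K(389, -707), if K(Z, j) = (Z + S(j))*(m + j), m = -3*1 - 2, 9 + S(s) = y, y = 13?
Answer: -694981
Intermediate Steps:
S(s) = 4 (S(s) = -9 + 13 = 4)
m = -5 (m = -3 - 2 = -5)
K(Z, j) = (-5 + j)*(4 + Z) (K(Z, j) = (Z + 4)*(-5 + j) = (4 + Z)*(-5 + j) = (-5 + j)*(4 + Z))
-415165 + K(389, -707) = -415165 + (-20 - 5*389 + 4*(-707) + 389*(-707)) = -415165 + (-20 - 1945 - 2828 - 275023) = -415165 - 279816 = -694981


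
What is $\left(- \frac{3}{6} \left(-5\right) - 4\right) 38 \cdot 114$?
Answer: $-6498$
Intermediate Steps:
$\left(- \frac{3}{6} \left(-5\right) - 4\right) 38 \cdot 114 = \left(\left(-3\right) \frac{1}{6} \left(-5\right) - 4\right) 38 \cdot 114 = \left(\left(- \frac{1}{2}\right) \left(-5\right) - 4\right) 38 \cdot 114 = \left(\frac{5}{2} - 4\right) 38 \cdot 114 = \left(- \frac{3}{2}\right) 38 \cdot 114 = \left(-57\right) 114 = -6498$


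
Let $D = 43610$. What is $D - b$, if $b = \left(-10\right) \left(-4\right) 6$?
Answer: $43370$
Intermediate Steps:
$b = 240$ ($b = 40 \cdot 6 = 240$)
$D - b = 43610 - 240 = 43370$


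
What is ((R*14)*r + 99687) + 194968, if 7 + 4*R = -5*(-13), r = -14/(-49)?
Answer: 294713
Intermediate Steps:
r = 2/7 (r = -14*(-1/49) = 2/7 ≈ 0.28571)
R = 29/2 (R = -7/4 + (-5*(-13))/4 = -7/4 + (¼)*65 = -7/4 + 65/4 = 29/2 ≈ 14.500)
((R*14)*r + 99687) + 194968 = (((29/2)*14)*(2/7) + 99687) + 194968 = (203*(2/7) + 99687) + 194968 = (58 + 99687) + 194968 = 99745 + 194968 = 294713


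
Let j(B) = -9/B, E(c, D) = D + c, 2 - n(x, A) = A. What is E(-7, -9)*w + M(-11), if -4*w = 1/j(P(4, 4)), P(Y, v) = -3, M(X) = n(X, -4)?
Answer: 22/3 ≈ 7.3333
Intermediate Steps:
n(x, A) = 2 - A
M(X) = 6 (M(X) = 2 - 1*(-4) = 2 + 4 = 6)
w = -1/12 (w = -1/(4*((-9/(-3)))) = -1/(4*((-9*(-⅓)))) = -¼/3 = -¼*⅓ = -1/12 ≈ -0.083333)
E(-7, -9)*w + M(-11) = (-9 - 7)*(-1/12) + 6 = -16*(-1/12) + 6 = 4/3 + 6 = 22/3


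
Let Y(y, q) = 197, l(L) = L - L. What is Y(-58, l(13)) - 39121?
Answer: -38924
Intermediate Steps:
l(L) = 0
Y(-58, l(13)) - 39121 = 197 - 39121 = -38924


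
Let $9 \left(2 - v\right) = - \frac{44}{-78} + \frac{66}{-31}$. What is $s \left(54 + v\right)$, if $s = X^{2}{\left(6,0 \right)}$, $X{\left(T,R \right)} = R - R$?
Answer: $0$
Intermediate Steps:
$X{\left(T,R \right)} = 0$
$v = \frac{23654}{10881}$ ($v = 2 - \frac{- \frac{44}{-78} + \frac{66}{-31}}{9} = 2 - \frac{\left(-44\right) \left(- \frac{1}{78}\right) + 66 \left(- \frac{1}{31}\right)}{9} = 2 - \frac{\frac{22}{39} - \frac{66}{31}}{9} = 2 - - \frac{1892}{10881} = 2 + \frac{1892}{10881} = \frac{23654}{10881} \approx 2.1739$)
$s = 0$ ($s = 0^{2} = 0$)
$s \left(54 + v\right) = 0 \left(54 + \frac{23654}{10881}\right) = 0 \cdot \frac{611228}{10881} = 0$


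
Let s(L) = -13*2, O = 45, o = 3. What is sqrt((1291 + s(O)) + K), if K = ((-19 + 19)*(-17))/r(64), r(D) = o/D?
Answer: sqrt(1265) ≈ 35.567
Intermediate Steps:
r(D) = 3/D
s(L) = -26
K = 0 (K = ((-19 + 19)*(-17))/((3/64)) = (0*(-17))/((3*(1/64))) = 0/(3/64) = 0*(64/3) = 0)
sqrt((1291 + s(O)) + K) = sqrt((1291 - 26) + 0) = sqrt(1265 + 0) = sqrt(1265)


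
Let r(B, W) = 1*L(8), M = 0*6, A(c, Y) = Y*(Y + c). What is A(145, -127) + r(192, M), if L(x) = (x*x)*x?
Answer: -1774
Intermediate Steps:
M = 0
L(x) = x³ (L(x) = x²*x = x³)
r(B, W) = 512 (r(B, W) = 1*8³ = 1*512 = 512)
A(145, -127) + r(192, M) = -127*(-127 + 145) + 512 = -127*18 + 512 = -2286 + 512 = -1774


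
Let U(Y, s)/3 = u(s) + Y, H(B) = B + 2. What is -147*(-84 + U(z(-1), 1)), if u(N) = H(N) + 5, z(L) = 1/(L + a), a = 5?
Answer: 34839/4 ≈ 8709.8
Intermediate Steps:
z(L) = 1/(5 + L) (z(L) = 1/(L + 5) = 1/(5 + L))
H(B) = 2 + B
u(N) = 7 + N (u(N) = (2 + N) + 5 = 7 + N)
U(Y, s) = 21 + 3*Y + 3*s (U(Y, s) = 3*((7 + s) + Y) = 3*(7 + Y + s) = 21 + 3*Y + 3*s)
-147*(-84 + U(z(-1), 1)) = -147*(-84 + (21 + 3/(5 - 1) + 3*1)) = -147*(-84 + (21 + 3/4 + 3)) = -147*(-84 + (21 + 3*(¼) + 3)) = -147*(-84 + (21 + ¾ + 3)) = -147*(-84 + 99/4) = -147*(-237/4) = 34839/4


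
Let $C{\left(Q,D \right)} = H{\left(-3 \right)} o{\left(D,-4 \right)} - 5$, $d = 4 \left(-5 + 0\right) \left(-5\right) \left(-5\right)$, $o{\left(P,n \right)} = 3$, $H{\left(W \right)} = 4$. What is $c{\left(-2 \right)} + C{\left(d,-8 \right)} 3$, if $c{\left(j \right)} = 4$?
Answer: $25$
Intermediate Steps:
$d = -500$ ($d = 4 \left(-5\right) \left(-5\right) \left(-5\right) = \left(-20\right) \left(-5\right) \left(-5\right) = 100 \left(-5\right) = -500$)
$C{\left(Q,D \right)} = 7$ ($C{\left(Q,D \right)} = 4 \cdot 3 - 5 = 12 - 5 = 7$)
$c{\left(-2 \right)} + C{\left(d,-8 \right)} 3 = 4 + 7 \cdot 3 = 4 + 21 = 25$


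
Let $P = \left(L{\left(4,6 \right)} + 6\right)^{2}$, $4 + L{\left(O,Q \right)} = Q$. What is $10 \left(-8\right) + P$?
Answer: $-16$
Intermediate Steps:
$L{\left(O,Q \right)} = -4 + Q$
$P = 64$ ($P = \left(\left(-4 + 6\right) + 6\right)^{2} = \left(2 + 6\right)^{2} = 8^{2} = 64$)
$10 \left(-8\right) + P = 10 \left(-8\right) + 64 = -80 + 64 = -16$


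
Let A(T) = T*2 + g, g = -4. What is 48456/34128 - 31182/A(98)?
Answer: -1220921/7584 ≈ -160.99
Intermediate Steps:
A(T) = -4 + 2*T (A(T) = T*2 - 4 = 2*T - 4 = -4 + 2*T)
48456/34128 - 31182/A(98) = 48456/34128 - 31182/(-4 + 2*98) = 48456*(1/34128) - 31182/(-4 + 196) = 673/474 - 31182/192 = 673/474 - 31182*1/192 = 673/474 - 5197/32 = -1220921/7584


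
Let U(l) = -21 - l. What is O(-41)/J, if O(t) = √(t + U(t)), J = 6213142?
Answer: I*√21/6213142 ≈ 7.3756e-7*I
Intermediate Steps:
O(t) = I*√21 (O(t) = √(t + (-21 - t)) = √(-21) = I*√21)
O(-41)/J = (I*√21)/6213142 = (I*√21)*(1/6213142) = I*√21/6213142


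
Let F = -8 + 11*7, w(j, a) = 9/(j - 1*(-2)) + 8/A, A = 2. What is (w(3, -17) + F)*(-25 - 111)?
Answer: -50864/5 ≈ -10173.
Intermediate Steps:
w(j, a) = 4 + 9/(2 + j) (w(j, a) = 9/(j - 1*(-2)) + 8/2 = 9/(j + 2) + 8*(1/2) = 9/(2 + j) + 4 = 4 + 9/(2 + j))
F = 69 (F = -8 + 77 = 69)
(w(3, -17) + F)*(-25 - 111) = ((17 + 4*3)/(2 + 3) + 69)*(-25 - 111) = ((17 + 12)/5 + 69)*(-136) = ((1/5)*29 + 69)*(-136) = (29/5 + 69)*(-136) = (374/5)*(-136) = -50864/5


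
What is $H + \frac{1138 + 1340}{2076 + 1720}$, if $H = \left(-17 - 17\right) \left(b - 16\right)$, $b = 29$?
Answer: $- \frac{837677}{1898} \approx -441.35$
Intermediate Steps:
$H = -442$ ($H = \left(-17 - 17\right) \left(29 - 16\right) = \left(-34\right) 13 = -442$)
$H + \frac{1138 + 1340}{2076 + 1720} = -442 + \frac{1138 + 1340}{2076 + 1720} = -442 + \frac{2478}{3796} = -442 + 2478 \cdot \frac{1}{3796} = -442 + \frac{1239}{1898} = - \frac{837677}{1898}$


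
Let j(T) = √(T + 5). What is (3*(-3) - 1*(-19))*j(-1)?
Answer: 20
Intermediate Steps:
j(T) = √(5 + T)
(3*(-3) - 1*(-19))*j(-1) = (3*(-3) - 1*(-19))*√(5 - 1) = (-9 + 19)*√4 = 10*2 = 20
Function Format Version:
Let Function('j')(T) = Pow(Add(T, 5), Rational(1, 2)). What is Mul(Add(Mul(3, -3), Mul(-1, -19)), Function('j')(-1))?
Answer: 20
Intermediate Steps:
Function('j')(T) = Pow(Add(5, T), Rational(1, 2))
Mul(Add(Mul(3, -3), Mul(-1, -19)), Function('j')(-1)) = Mul(Add(Mul(3, -3), Mul(-1, -19)), Pow(Add(5, -1), Rational(1, 2))) = Mul(Add(-9, 19), Pow(4, Rational(1, 2))) = Mul(10, 2) = 20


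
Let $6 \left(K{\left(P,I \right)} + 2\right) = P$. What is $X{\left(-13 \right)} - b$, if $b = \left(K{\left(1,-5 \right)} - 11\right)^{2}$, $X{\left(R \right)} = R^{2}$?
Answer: $\frac{155}{36} \approx 4.3056$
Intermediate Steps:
$K{\left(P,I \right)} = -2 + \frac{P}{6}$
$b = \frac{5929}{36}$ ($b = \left(\left(-2 + \frac{1}{6} \cdot 1\right) - 11\right)^{2} = \left(\left(-2 + \frac{1}{6}\right) - 11\right)^{2} = \left(- \frac{11}{6} - 11\right)^{2} = \left(- \frac{77}{6}\right)^{2} = \frac{5929}{36} \approx 164.69$)
$X{\left(-13 \right)} - b = \left(-13\right)^{2} - \frac{5929}{36} = 169 - \frac{5929}{36} = \frac{155}{36}$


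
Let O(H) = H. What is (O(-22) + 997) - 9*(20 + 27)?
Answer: 552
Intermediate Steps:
(O(-22) + 997) - 9*(20 + 27) = (-22 + 997) - 9*(20 + 27) = 975 - 9*47 = 975 - 423 = 552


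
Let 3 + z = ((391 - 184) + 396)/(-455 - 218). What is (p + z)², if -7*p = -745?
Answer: 233318946961/22193521 ≈ 10513.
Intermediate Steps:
p = 745/7 (p = -⅐*(-745) = 745/7 ≈ 106.43)
z = -2622/673 (z = -3 + ((391 - 184) + 396)/(-455 - 218) = -3 + (207 + 396)/(-673) = -3 + 603*(-1/673) = -3 - 603/673 = -2622/673 ≈ -3.8960)
(p + z)² = (745/7 - 2622/673)² = (483031/4711)² = 233318946961/22193521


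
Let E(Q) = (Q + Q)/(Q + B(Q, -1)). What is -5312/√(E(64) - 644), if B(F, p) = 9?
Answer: 2656*I*√855633/11721 ≈ 209.61*I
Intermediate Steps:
E(Q) = 2*Q/(9 + Q) (E(Q) = (Q + Q)/(Q + 9) = (2*Q)/(9 + Q) = 2*Q/(9 + Q))
-5312/√(E(64) - 644) = -5312/√(2*64/(9 + 64) - 644) = -5312/√(2*64/73 - 644) = -5312/√(2*64*(1/73) - 644) = -5312/√(128/73 - 644) = -5312*(-I*√855633/23442) = -(-2656)*I*√855633/11721 = 2656*I*√855633/11721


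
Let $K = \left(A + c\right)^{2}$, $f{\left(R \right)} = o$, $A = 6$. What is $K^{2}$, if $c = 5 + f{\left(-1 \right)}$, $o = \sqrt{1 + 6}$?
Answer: $\left(11 + \sqrt{7}\right)^{4} \approx 34673.0$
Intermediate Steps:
$o = \sqrt{7} \approx 2.6458$
$f{\left(R \right)} = \sqrt{7}$
$c = 5 + \sqrt{7} \approx 7.6458$
$K = \left(11 + \sqrt{7}\right)^{2}$ ($K = \left(6 + \left(5 + \sqrt{7}\right)\right)^{2} = \left(11 + \sqrt{7}\right)^{2} \approx 186.21$)
$K^{2} = \left(\left(11 + \sqrt{7}\right)^{2}\right)^{2} = \left(11 + \sqrt{7}\right)^{4}$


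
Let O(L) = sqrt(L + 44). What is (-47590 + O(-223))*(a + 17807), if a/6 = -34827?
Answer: 9097066450 - 191155*I*sqrt(179) ≈ 9.0971e+9 - 2.5575e+6*I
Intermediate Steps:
a = -208962 (a = 6*(-34827) = -208962)
O(L) = sqrt(44 + L)
(-47590 + O(-223))*(a + 17807) = (-47590 + sqrt(44 - 223))*(-208962 + 17807) = (-47590 + sqrt(-179))*(-191155) = (-47590 + I*sqrt(179))*(-191155) = 9097066450 - 191155*I*sqrt(179)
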